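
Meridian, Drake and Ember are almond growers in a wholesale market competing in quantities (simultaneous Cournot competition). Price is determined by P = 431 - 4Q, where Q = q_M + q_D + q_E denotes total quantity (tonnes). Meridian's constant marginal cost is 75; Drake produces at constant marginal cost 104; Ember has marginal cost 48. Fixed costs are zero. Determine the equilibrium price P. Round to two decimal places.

164.50

Meridian's profit: π_M = (431 - 4Q)q_M - (75q_M). Setting ∂π_M/∂q_M = 0: 356 - 8q_M - 4(q_D + q_E) = 0.
Drake's first-order condition: 327 - 8q_D - 4(q_M + q_E) = 0.
Ember's first-order condition: 383 - 8q_E - 4(q_M + q_D) = 0.
Adding the 3 first-order conditions: 1066 − 16Q = 0, so Q = 533/8.
Back-substituting: q_M = (356 − 533/2)/4 = 179/8, q_D = (327 − 533/2)/4 = 121/8, q_E = (383 − 533/2)/4 = 233/8.
Total output Q = 533/8, so price P = 431 - 4·(533/8) = 329/2.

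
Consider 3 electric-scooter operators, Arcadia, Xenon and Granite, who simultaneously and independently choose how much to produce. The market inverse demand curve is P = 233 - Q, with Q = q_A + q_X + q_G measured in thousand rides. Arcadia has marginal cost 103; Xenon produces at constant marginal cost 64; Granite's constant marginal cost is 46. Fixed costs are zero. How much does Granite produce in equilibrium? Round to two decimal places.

Arcadia's profit: π_A = (233 - Q)q_A - (103q_A). Setting ∂π_A/∂q_A = 0: 130 - 2q_A - (q_X + q_G) = 0.
Xenon's profit: π_X = (233 - Q)q_X - (64q_X). Setting ∂π_X/∂q_X = 0: 169 - 2q_X - (q_A + q_G) = 0.
Granite's profit: π_G = (233 - Q)q_G - (46q_G). Setting ∂π_G/∂q_G = 0: 187 - 2q_G - (q_A + q_X) = 0.
Summing all 3 equations gives 486 − 4Q = 0, hence Q = 243/2.
Back-substituting: q_A = (130 − 243/2) = 17/2, q_X = (169 − 243/2) = 95/2, q_G = (187 − 243/2) = 131/2.

65.50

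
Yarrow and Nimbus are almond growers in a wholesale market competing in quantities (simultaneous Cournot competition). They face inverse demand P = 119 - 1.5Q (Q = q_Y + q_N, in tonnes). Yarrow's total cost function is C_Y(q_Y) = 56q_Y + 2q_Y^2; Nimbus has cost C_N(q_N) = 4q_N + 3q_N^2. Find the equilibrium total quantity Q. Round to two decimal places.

18.19

Yarrow's profit: π_Y = (119 - 1.5Q)q_Y - (56q_Y + 2q_Y²). Setting ∂π_Y/∂q_Y = 0: 63 - 7q_Y - (3/2)(q_N) = 0.
Nimbus's first-order condition: 115 - 9q_N - (3/2)(q_Y) = 0.
So q_Y = (63 - (3/2)q_N)/7 and q_N = (115 - (3/2)q_Y)/9.
Substituting one into the other gives q_Y = 526/81 and q_N = 11.6955.
Total output Q = 526/81 + 11.6955 = 18.1893.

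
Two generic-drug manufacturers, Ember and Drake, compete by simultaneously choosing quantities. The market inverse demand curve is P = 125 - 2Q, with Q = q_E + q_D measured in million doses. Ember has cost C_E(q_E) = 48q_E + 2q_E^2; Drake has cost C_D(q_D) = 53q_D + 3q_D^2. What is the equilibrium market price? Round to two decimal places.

Ember's profit: π_E = (125 - 2Q)q_E - (48q_E + 2q_E²). Setting ∂π_E/∂q_E = 0: 77 - 8q_E - 2(q_D) = 0.
Drake's first-order condition: 72 - 10q_D - 2(q_E) = 0.
Rearranging gives the reaction functions q_E = (77 - 2q_D)/8 and q_D = (72 - 2q_E)/10.
Solving the pair: q_E = 313/38, q_D = 211/38.
Total output Q = 262/19, so price P = 125 - 2·(262/19) = 1851/19.

97.42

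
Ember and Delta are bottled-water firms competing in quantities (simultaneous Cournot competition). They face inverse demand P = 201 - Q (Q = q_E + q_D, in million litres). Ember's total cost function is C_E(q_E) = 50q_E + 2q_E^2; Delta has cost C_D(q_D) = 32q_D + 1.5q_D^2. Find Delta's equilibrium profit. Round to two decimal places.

2213.94

Ember's profit: π_E = (201 - Q)q_E - (50q_E + 2q_E²). Setting ∂π_E/∂q_E = 0: 151 - 6q_E - (q_D) = 0.
Delta's first-order condition: 169 - 5q_D - (q_E) = 0.
Best responses: q_E = (151 - q_D)/6, q_D = (169 - q_E)/5.
Solving the pair: q_E = 586/29, q_D = 863/29.
Price P = 201 - 1449/29 = 151.0345.
Delta's profit: 151.0345·(863/29) - 32·(863/29) - (3/2)(863/29)² = 2213.9388.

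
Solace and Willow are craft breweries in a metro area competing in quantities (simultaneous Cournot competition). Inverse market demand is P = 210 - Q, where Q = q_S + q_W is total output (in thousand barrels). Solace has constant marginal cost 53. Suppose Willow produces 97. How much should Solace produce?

With the rival's output fixed at 97, Solace's profit is π_S = (210 - 97 - q_S)q_S - (53q_S) = (113 - q_S)q_S - (53q_S).
∂π_S/∂q_S = 60 - 2q_S = 0, so q_S = 30.

30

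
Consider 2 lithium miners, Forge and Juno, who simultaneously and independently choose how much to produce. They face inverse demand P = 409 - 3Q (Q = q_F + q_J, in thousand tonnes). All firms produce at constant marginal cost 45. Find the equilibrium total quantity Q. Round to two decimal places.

Each firm earns π_i = (409 - 3Q)q_i - 45q_i.
First-order condition (treating rivals' output as given): 364 - 6q_i - 3q_j = 0.
By symmetry each firm produces the same amount; substituting q_j = q_i yields q_i = 364/9.
Total output Q = 364/9 + 364/9 = 728/9.

80.89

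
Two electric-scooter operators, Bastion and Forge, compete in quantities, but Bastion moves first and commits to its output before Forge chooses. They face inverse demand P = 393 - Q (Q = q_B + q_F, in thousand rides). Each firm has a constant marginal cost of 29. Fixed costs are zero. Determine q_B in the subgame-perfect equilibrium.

182

The follower Forge best-responds to any q_B: π_F = (393 - Q)q_F - 29q_F.
∂π_F/∂q_F = 364 - q_B - 2q_F = 0 gives the reaction function q_F = (364 - q_B)/2.
Bastion substitutes q_F(q_B) into its own profit: π_B = q_B(393 - q_B - (364 - q_B)/2) - 29q_B = (211 - (1/2)q_B)q_B - 29q_B.
Leader FOC: 182 - q_B = 0, so q_B = 182.
Then q_F = (364 - 182)/2 = 91.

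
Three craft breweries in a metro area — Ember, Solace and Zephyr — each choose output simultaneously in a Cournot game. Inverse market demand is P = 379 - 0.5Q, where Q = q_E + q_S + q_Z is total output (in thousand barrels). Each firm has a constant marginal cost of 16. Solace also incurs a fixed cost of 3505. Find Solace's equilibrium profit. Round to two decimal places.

Each firm earns π_i = (379 - 0.5Q)q_i - 16q_i.
First-order condition (treating rivals' output as given): 363 - q_i - (1/2)·Σ_{j≠i} q_j = 0.
By symmetry each firm produces the same amount; substituting Σ_{j≠i} q_j = 2q_i yields q_i = 363/2.
Price P = 379 - (1/2)·(1089/2) = 427/4.
Solace's profit: (427/4 - 16)·(363/2) - 3505 = 12966.1250.

12966.13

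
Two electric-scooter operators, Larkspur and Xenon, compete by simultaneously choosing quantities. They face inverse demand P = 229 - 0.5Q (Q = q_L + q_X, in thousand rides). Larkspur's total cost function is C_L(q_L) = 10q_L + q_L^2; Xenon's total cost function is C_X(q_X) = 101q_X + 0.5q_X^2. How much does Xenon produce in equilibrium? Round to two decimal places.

47.74

Larkspur's profit: π_L = (229 - 0.5Q)q_L - (10q_L + q_L²). Setting ∂π_L/∂q_L = 0: 219 - 3q_L - (1/2)(q_X) = 0.
Xenon's profit: π_X = (229 - 0.5Q)q_X - (101q_X + (1/2)q_X²). Setting ∂π_X/∂q_X = 0: 128 - 2q_X - (1/2)(q_L) = 0.
Best responses: q_L = (219 - (1/2)q_X)/3, q_X = (128 - (1/2)q_L)/2.
Solving the pair: q_L = 1496/23, q_X = 1098/23.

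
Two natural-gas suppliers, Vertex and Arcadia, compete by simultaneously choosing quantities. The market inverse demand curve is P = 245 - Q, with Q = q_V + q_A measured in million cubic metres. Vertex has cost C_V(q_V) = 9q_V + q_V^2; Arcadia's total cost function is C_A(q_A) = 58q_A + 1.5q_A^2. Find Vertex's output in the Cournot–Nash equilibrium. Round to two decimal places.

52.26

Vertex's profit: π_V = (245 - Q)q_V - (9q_V + q_V²). Setting ∂π_V/∂q_V = 0: 236 - 4q_V - (q_A) = 0.
Arcadia's profit: π_A = (245 - Q)q_A - (58q_A + (3/2)q_A²). Setting ∂π_A/∂q_A = 0: 187 - 5q_A - (q_V) = 0.
Best responses: q_V = (236 - q_A)/4, q_A = (187 - q_V)/5.
Substituting one into the other gives q_V = 993/19 and q_A = 512/19.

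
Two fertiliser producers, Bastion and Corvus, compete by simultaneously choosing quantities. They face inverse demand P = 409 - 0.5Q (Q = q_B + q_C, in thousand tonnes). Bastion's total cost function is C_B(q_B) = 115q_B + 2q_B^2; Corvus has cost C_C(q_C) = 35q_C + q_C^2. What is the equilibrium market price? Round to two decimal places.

Bastion's profit: π_B = (409 - 0.5Q)q_B - (115q_B + 2q_B²). Setting ∂π_B/∂q_B = 0: 294 - 5q_B - (1/2)(q_C) = 0.
Corvus's first-order condition: 374 - 3q_C - (1/2)(q_B) = 0.
Rearranging gives the reaction functions q_B = (294 - (1/2)q_C)/5 and q_C = (374 - (1/2)q_B)/3.
Solving the pair: q_B = 47.1186, q_C = 116.8136.
Total output Q = 163.9322, so price P = 409 - (1/2)·163.9322 = 327.0339.

327.03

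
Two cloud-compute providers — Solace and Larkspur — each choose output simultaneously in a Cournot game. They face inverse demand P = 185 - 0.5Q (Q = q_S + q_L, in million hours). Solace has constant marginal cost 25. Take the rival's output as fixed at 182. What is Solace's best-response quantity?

With the rival's output fixed at 182, Solace's profit is π_S = (185 - (1/2)·182 - (1/2)q_S)q_S - (25q_S) = (94 - (1/2)q_S)q_S - (25q_S).
∂π_S/∂q_S = 69 - q_S = 0, so q_S = 69.

69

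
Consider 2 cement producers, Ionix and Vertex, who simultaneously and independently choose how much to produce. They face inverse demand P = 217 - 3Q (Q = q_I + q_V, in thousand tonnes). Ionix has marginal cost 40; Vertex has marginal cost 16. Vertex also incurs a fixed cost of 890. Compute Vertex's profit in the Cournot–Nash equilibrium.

985

Ionix's profit: π_I = (217 - 3Q)q_I - (40q_I). Setting ∂π_I/∂q_I = 0: 177 - 6q_I - 3(q_V) = 0.
Vertex's profit: π_V = (217 - 3Q)q_V - (16q_V). Setting ∂π_V/∂q_V = 0: 201 - 6q_V - 3(q_I) = 0.
So q_I = (177 - 3q_V)/6 and q_V = (201 - 3q_I)/6.
Solving the pair: q_I = 17, q_V = 25.
Price P = 217 - 3·42 = 91.
Vertex's profit: (91 - 16)·25 - 890 = 985.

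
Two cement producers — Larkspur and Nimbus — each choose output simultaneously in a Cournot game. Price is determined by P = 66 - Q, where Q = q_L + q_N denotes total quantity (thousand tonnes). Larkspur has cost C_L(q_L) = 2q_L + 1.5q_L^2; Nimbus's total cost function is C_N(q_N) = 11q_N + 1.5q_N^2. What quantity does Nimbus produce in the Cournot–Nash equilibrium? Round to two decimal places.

8.79

Larkspur's profit: π_L = (66 - Q)q_L - (2q_L + (3/2)q_L²). Setting ∂π_L/∂q_L = 0: 64 - 5q_L - (q_N) = 0.
Nimbus's profit: π_N = (66 - Q)q_N - (11q_N + (3/2)q_N²). Setting ∂π_N/∂q_N = 0: 55 - 5q_N - (q_L) = 0.
Best responses: q_L = (64 - q_N)/5, q_N = (55 - q_L)/5.
Solving the pair: q_L = 265/24, q_N = 211/24.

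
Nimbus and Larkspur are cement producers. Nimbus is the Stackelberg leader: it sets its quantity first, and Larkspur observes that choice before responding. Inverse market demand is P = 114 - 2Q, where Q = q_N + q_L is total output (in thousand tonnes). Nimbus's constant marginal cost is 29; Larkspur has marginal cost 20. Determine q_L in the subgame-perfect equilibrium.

Solve by backward induction. Given q_N, the follower Larkspur maximises π_L = (114 - 2q_N - 2q_L)q_L - 20q_L.
Setting the follower's marginal profit to zero, 94 - 2q_N - 4q_L = 0, i.e. q_L = (94 - 2q_N)/4.
The leader anticipates this reaction. Substituting into P = 114 - 2Q gives P = 67 - q_N, so π_N = (67 - q_N)q_N - 29q_N.
The leader's first-order condition 38 - 2q_N = 0 yields q_N = 19.
Then q_L = (94 - 2·19)/4 = 14.

14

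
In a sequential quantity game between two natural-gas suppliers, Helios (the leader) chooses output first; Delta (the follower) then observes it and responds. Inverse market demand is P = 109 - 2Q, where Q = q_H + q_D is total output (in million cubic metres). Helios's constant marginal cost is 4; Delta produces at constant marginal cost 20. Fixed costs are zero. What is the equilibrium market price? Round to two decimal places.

Solve by backward induction. Given q_H, the follower Delta maximises π_D = (109 - 2q_H - 2q_D)q_D - 20q_D.
Setting the follower's marginal profit to zero, 89 - 2q_H - 4q_D = 0, i.e. q_D = (89 - 2q_H)/4.
Helios substitutes q_D(q_H) into its own profit: π_H = q_H(109 - 2q_H - (89 - 2q_H)/2) - 4q_H = (129/2 - q_H)q_H - 4q_H.
The leader's first-order condition 121/2 - 2q_H = 0 yields q_H = 121/4.
Then q_D = (89 - 2·(121/4))/4 = 57/8.
Total output Q = 299/8, so price P = 109 - 2·(299/8) = 137/4.

34.25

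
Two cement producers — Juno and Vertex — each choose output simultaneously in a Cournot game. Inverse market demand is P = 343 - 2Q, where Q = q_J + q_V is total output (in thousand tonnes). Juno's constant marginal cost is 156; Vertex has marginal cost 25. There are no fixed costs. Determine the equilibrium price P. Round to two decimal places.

Juno's profit: π_J = (343 - 2Q)q_J - (156q_J). Setting ∂π_J/∂q_J = 0: 187 - 4q_J - 2(q_V) = 0.
Vertex's first-order condition: 318 - 4q_V - 2(q_J) = 0.
So q_J = (187 - 2q_V)/4 and q_V = (318 - 2q_J)/4.
Substituting one into the other gives q_J = 28/3 and q_V = 449/6.
Total output Q = 505/6, so price P = 343 - 2·(505/6) = 524/3.

174.67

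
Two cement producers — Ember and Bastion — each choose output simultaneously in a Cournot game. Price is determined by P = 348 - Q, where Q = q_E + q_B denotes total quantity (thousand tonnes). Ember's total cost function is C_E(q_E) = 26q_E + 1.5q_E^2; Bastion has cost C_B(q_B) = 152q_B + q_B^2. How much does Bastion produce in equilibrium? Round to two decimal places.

Ember's profit: π_E = (348 - Q)q_E - (26q_E + (3/2)q_E²). Setting ∂π_E/∂q_E = 0: 322 - 5q_E - (q_B) = 0.
Bastion's profit: π_B = (348 - Q)q_B - (152q_B + q_B²). Setting ∂π_B/∂q_B = 0: 196 - 4q_B - (q_E) = 0.
So q_E = (322 - q_B)/5 and q_B = (196 - q_E)/4.
Solving the pair: q_E = 1092/19, q_B = 658/19.

34.63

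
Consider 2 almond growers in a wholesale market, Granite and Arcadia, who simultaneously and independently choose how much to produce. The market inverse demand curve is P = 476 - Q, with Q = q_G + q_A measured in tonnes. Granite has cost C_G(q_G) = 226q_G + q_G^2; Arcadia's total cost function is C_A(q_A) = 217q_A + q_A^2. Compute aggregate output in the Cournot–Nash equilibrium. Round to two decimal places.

Granite's profit: π_G = (476 - Q)q_G - (226q_G + q_G²). Setting ∂π_G/∂q_G = 0: 250 - 4q_G - (q_A) = 0.
Arcadia's first-order condition: 259 - 4q_A - (q_G) = 0.
Rearranging gives the reaction functions q_G = (250 - q_A)/4 and q_A = (259 - q_G)/4.
Substituting one into the other gives q_G = 247/5 and q_A = 262/5.
Total output Q = 247/5 + 262/5 = 509/5.

101.80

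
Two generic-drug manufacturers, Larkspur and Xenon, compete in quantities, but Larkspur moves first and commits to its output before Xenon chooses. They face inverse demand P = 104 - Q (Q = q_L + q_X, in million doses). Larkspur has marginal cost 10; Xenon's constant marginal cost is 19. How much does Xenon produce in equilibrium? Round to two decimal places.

The follower Xenon best-responds to any q_L: π_X = (104 - Q)q_X - 19q_X.
∂π_X/∂q_X = 85 - q_L - 2q_X = 0 gives the reaction function q_X = (85 - q_L)/2.
Larkspur substitutes q_X(q_L) into its own profit: π_L = q_L(104 - q_L - (85 - q_L)/2) - 10q_L = (123/2 - (1/2)q_L)q_L - 10q_L.
The leader's first-order condition 103/2 - q_L = 0 yields q_L = 103/2.
Then q_X = (85 - 103/2)/2 = 67/4.

16.75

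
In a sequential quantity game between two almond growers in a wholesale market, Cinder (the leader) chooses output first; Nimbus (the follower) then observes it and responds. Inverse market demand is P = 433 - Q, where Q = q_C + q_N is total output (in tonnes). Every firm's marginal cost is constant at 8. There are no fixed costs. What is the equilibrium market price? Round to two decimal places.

Solve by backward induction. Given q_C, the follower Nimbus maximises π_N = (433 - q_C - q_N)q_N - 8q_N.
Setting the follower's marginal profit to zero, 425 - q_C - 2q_N = 0, i.e. q_N = (425 - q_C)/2.
The leader anticipates this reaction. Substituting into P = 433 - Q gives P = 441/2 - (1/2)q_C, so π_C = (441/2 - (1/2)q_C)q_C - 8q_C.
The leader's first-order condition 425/2 - q_C = 0 yields q_C = 425/2.
Then q_N = (425 - 425/2)/2 = 425/4.
Total output Q = 1275/4, so price P = 433 - 1275/4 = 457/4.

114.25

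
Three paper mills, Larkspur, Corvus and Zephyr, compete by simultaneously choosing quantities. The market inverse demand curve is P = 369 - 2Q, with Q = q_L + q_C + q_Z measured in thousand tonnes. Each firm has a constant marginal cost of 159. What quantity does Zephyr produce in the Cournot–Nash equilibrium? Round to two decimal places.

26.25

A representative firm's profit is π_i = q_i(369 - 2Q) - 159q_i.
First-order condition (treating rivals' output as given): 210 - 4q_i - 2·Σ_{j≠i} q_j = 0.
With identical firms every q_j equals q_i, so Σ_{j≠i} q_j = 2q_i and 210 = 8q_i, giving q_i = 105/4.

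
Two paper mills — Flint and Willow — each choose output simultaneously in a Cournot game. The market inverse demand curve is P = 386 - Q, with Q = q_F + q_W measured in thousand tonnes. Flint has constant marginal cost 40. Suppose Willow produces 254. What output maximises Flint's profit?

With the rival's output fixed at 254, Flint's profit is π_F = (386 - 254 - q_F)q_F - (40q_F) = (132 - q_F)q_F - (40q_F).
∂π_F/∂q_F = 92 - 2q_F = 0, so q_F = 46.

46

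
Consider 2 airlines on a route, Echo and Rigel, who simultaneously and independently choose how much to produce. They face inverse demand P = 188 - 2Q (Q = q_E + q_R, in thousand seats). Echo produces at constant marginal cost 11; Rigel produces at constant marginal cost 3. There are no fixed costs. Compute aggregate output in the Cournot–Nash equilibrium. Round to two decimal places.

60.33

Echo's profit: π_E = (188 - 2Q)q_E - (11q_E). Setting ∂π_E/∂q_E = 0: 177 - 4q_E - 2(q_R) = 0.
Rigel's profit: π_R = (188 - 2Q)q_R - (3q_R). Setting ∂π_R/∂q_R = 0: 185 - 4q_R - 2(q_E) = 0.
So q_E = (177 - 2q_R)/4 and q_R = (185 - 2q_E)/4.
Solving the pair: q_E = 169/6, q_R = 193/6.
Total output Q = 169/6 + 193/6 = 181/3.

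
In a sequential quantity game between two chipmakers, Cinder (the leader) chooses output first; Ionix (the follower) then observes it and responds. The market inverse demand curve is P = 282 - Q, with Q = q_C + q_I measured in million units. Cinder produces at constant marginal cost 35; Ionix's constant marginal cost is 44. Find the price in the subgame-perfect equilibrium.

Solve by backward induction. Given q_C, the follower Ionix maximises π_I = (282 - q_C - q_I)q_I - 44q_I.
∂π_I/∂q_I = 238 - q_C - 2q_I = 0 gives the reaction function q_I = (238 - q_C)/2.
The leader anticipates this reaction. Substituting into P = 282 - Q gives P = 163 - (1/2)q_C, so π_C = (163 - (1/2)q_C)q_C - 35q_C.
The leader's first-order condition 128 - q_C = 0 yields q_C = 128.
Then q_I = (238 - 128)/2 = 55.
Total output Q = 183, so price P = 282 - 183 = 99.

99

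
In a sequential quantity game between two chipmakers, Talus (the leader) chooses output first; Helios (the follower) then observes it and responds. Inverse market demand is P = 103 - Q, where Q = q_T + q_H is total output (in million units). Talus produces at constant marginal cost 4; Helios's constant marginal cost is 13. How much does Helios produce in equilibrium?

18

Solve by backward induction. Given q_T, the follower Helios maximises π_H = (103 - q_T - q_H)q_H - 13q_H.
Follower FOC: 90 - q_T - 2q_H = 0, so q_H(q_T) = (90 - q_T)/2.
The leader anticipates this reaction. Substituting into P = 103 - Q gives P = 58 - (1/2)q_T, so π_T = (58 - (1/2)q_T)q_T - 4q_T.
The leader's first-order condition 54 - q_T = 0 yields q_T = 54.
Then q_H = (90 - 54)/2 = 18.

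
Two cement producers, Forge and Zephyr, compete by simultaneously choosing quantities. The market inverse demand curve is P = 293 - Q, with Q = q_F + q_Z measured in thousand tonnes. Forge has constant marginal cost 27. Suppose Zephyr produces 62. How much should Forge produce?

With the rival's output fixed at 62, Forge's profit is π_F = (293 - 62 - q_F)q_F - (27q_F) = (231 - q_F)q_F - (27q_F).
∂π_F/∂q_F = 204 - 2q_F = 0, so q_F = 102.

102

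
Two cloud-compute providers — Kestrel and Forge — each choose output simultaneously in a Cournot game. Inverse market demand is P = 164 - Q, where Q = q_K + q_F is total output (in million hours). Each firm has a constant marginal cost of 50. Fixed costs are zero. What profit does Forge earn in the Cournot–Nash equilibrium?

Each firm earns π_i = (164 - Q)q_i - 50q_i.
First-order condition (treating rivals' output as given): 114 - 2q_i - q_j = 0.
With identical firms every q_j equals q_i, so q_j = q_i and 114 = 3q_i, giving q_i = 38.
Price P = 164 - 76 = 88.
Forge's profit: (88 - 50)·38 = 1444.

1444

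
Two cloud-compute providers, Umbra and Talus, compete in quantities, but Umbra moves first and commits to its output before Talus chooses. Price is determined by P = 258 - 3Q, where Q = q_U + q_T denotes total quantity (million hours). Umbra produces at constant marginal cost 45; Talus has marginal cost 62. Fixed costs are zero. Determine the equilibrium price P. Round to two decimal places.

The follower Talus best-responds to any q_U: π_T = (258 - 3Q)q_T - 62q_T.
Follower FOC: 196 - 3q_U - 6q_T = 0, so q_T(q_U) = (196 - 3q_U)/6.
Umbra substitutes q_T(q_U) into its own profit: π_U = q_U(258 - 3q_U - (196 - 3q_U)/2) - 45q_U = (160 - (3/2)q_U)q_U - 45q_U.
Maximising: ∂π_U/∂q_U = 115 - 3q_U = 0, giving q_U = 115/3.
Then q_T = (196 - 3·(115/3))/6 = 27/2.
Total output Q = 311/6, so price P = 258 - 3·(311/6) = 205/2.

102.50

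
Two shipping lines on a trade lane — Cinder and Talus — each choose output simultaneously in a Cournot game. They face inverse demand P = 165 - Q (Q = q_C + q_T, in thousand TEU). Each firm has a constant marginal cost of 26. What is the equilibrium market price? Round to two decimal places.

A representative firm's profit is π_i = q_i(165 - Q) - 26q_i.
Setting ∂π_i/∂q_i = 0 with rivals' quantities fixed: 139 - 2q_i - q_j = 0.
With identical firms every q_j equals q_i, so q_j = q_i and 139 = 3q_i, giving q_i = 139/3.
Total output Q = 278/3, so price P = 165 - 278/3 = 217/3.

72.33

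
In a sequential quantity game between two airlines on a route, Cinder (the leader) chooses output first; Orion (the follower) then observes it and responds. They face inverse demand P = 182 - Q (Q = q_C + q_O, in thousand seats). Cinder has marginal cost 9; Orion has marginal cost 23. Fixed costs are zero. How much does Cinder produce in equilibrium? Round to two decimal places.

93.50

The follower Orion best-responds to any q_C: π_O = (182 - Q)q_O - 23q_O.
∂π_O/∂q_O = 159 - q_C - 2q_O = 0 gives the reaction function q_O = (159 - q_C)/2.
The leader anticipates this reaction. Substituting into P = 182 - Q gives P = 205/2 - (1/2)q_C, so π_C = (205/2 - (1/2)q_C)q_C - 9q_C.
The leader's first-order condition 187/2 - q_C = 0 yields q_C = 187/2.
Then q_O = (159 - 187/2)/2 = 131/4.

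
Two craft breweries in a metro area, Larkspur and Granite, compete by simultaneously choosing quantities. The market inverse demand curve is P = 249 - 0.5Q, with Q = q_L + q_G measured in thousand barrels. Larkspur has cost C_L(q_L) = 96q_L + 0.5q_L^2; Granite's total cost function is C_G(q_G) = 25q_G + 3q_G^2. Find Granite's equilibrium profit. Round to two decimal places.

2554.94

Larkspur's profit: π_L = (249 - 0.5Q)q_L - (96q_L + (1/2)q_L²). Setting ∂π_L/∂q_L = 0: 153 - 2q_L - (1/2)(q_G) = 0.
Granite's profit: π_G = (249 - 0.5Q)q_G - (25q_G + 3q_G²). Setting ∂π_G/∂q_G = 0: 224 - 7q_G - (1/2)(q_L) = 0.
Best responses: q_L = (153 - (1/2)q_G)/2, q_G = (224 - (1/2)q_L)/7.
Solving the pair: q_L = 69.7455, q_G = 1486/55.
Price P = 249 - (1/2)·96.7636 = 200.6182.
Granite's profit: 200.6182·(1486/55) - 25·(1486/55) - 3(1486/55)² = 2554.9375.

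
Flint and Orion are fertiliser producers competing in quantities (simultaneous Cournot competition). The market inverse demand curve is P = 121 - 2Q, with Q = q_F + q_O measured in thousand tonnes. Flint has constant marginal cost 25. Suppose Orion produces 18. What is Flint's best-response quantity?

15

With the rival's output fixed at 18, Flint's profit is π_F = (121 - 2·18 - 2q_F)q_F - (25q_F) = (85 - 2q_F)q_F - (25q_F).
∂π_F/∂q_F = 60 - 4q_F = 0, so q_F = 15.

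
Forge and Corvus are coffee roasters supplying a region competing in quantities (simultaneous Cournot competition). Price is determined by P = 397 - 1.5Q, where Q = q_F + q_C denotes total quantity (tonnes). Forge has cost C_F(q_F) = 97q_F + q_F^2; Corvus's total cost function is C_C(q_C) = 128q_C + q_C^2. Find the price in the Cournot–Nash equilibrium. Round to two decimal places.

265.69

Forge's profit: π_F = (397 - 1.5Q)q_F - (97q_F + q_F²). Setting ∂π_F/∂q_F = 0: 300 - 5q_F - (3/2)(q_C) = 0.
Corvus's profit: π_C = (397 - 1.5Q)q_C - (128q_C + q_C²). Setting ∂π_C/∂q_C = 0: 269 - 5q_C - (3/2)(q_F) = 0.
So q_F = (300 - (3/2)q_C)/5 and q_C = (269 - (3/2)q_F)/5.
Solving the pair: q_F = 48.1978, q_C = 39.3407.
Total output Q = 1138/13, so price P = 397 - (3/2)·(1138/13) = 265.6923.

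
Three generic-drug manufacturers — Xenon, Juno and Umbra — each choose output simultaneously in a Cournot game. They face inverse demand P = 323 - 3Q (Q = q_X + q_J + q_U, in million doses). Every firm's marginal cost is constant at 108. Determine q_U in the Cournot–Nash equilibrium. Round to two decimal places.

17.92

A representative firm's profit is π_i = q_i(323 - 3Q) - 108q_i.
Setting ∂π_i/∂q_i = 0 with rivals' quantities fixed: 215 - 6q_i - 3·Σ_{j≠i} q_j = 0.
With identical firms every q_j equals q_i, so Σ_{j≠i} q_j = 2q_i and 215 = 12q_i, giving q_i = 215/12.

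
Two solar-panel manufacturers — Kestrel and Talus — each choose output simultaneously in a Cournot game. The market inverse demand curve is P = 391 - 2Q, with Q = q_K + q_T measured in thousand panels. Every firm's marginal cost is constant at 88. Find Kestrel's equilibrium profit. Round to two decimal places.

5100.50

Each firm earns π_i = (391 - 2Q)q_i - 88q_i.
Setting ∂π_i/∂q_i = 0 with rivals' quantities fixed: 303 - 4q_i - 2q_j = 0.
With identical firms every q_j equals q_i, so q_j = q_i and 303 = 6q_i, giving q_i = 101/2.
Price P = 391 - 2·101 = 189.
Kestrel's profit: (189 - 88)·(101/2) = 5100.5000.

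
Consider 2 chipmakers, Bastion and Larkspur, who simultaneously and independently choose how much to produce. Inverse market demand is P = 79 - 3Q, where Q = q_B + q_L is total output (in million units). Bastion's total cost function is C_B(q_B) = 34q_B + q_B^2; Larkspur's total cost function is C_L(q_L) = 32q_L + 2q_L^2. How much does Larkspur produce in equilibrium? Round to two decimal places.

Bastion's profit: π_B = (79 - 3Q)q_B - (34q_B + q_B²). Setting ∂π_B/∂q_B = 0: 45 - 8q_B - 3(q_L) = 0.
Larkspur's first-order condition: 47 - 10q_L - 3(q_B) = 0.
Rearranging gives the reaction functions q_B = (45 - 3q_L)/8 and q_L = (47 - 3q_B)/10.
Solving the pair: q_B = 309/71, q_L = 241/71.

3.39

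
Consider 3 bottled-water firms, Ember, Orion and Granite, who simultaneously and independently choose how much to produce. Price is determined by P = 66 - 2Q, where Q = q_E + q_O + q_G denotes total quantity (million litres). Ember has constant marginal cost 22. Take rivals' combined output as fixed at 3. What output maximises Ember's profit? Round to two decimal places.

With rivals' combined output fixed at 3, Ember's profit is π_E = (66 - 2·3 - 2q_E)q_E - (22q_E) = (60 - 2q_E)q_E - (22q_E).
∂π_E/∂q_E = 38 - 4q_E = 0, so q_E = 19/2.

9.50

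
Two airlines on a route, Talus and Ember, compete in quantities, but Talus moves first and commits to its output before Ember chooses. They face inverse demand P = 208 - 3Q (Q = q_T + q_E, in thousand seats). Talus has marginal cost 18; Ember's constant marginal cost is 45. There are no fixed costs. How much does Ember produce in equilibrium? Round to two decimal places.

9.08

The follower Ember best-responds to any q_T: π_E = (208 - 3Q)q_E - 45q_E.
∂π_E/∂q_E = 163 - 3q_T - 6q_E = 0 gives the reaction function q_E = (163 - 3q_T)/6.
The leader anticipates this reaction. Substituting into P = 208 - 3Q gives P = 253/2 - (3/2)q_T, so π_T = (253/2 - (3/2)q_T)q_T - 18q_T.
Leader FOC: 217/2 - 3q_T = 0, so q_T = 217/6.
Then q_E = (163 - 3·(217/6))/6 = 109/12.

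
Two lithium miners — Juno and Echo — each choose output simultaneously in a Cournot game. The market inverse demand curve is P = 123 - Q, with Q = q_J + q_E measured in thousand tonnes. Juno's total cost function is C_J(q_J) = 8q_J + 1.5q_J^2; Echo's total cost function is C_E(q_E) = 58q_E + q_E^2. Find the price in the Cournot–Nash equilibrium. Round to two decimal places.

Juno's profit: π_J = (123 - Q)q_J - (8q_J + (3/2)q_J²). Setting ∂π_J/∂q_J = 0: 115 - 5q_J - (q_E) = 0.
Echo's profit: π_E = (123 - Q)q_E - (58q_E + q_E²). Setting ∂π_E/∂q_E = 0: 65 - 4q_E - (q_J) = 0.
So q_J = (115 - q_E)/5 and q_E = (65 - q_J)/4.
Substituting one into the other gives q_J = 395/19 and q_E = 210/19.
Total output Q = 605/19, so price P = 123 - 605/19 = 1732/19.

91.16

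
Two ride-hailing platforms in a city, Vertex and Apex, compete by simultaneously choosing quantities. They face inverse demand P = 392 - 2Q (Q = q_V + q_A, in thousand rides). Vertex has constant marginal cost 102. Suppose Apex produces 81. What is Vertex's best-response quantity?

With the rival's output fixed at 81, Vertex's profit is π_V = (392 - 2·81 - 2q_V)q_V - (102q_V) = (230 - 2q_V)q_V - (102q_V).
∂π_V/∂q_V = 128 - 4q_V = 0, so q_V = 32.

32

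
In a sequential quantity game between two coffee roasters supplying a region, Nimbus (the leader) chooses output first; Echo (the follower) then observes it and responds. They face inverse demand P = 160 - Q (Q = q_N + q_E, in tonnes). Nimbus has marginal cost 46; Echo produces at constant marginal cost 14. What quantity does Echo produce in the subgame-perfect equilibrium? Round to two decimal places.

The follower Echo best-responds to any q_N: π_E = (160 - Q)q_E - 14q_E.
∂π_E/∂q_E = 146 - q_N - 2q_E = 0 gives the reaction function q_E = (146 - q_N)/2.
The leader anticipates this reaction. Substituting into P = 160 - Q gives P = 87 - (1/2)q_N, so π_N = (87 - (1/2)q_N)q_N - 46q_N.
Leader FOC: 41 - q_N = 0, so q_N = 41.
Then q_E = (146 - 41)/2 = 105/2.

52.50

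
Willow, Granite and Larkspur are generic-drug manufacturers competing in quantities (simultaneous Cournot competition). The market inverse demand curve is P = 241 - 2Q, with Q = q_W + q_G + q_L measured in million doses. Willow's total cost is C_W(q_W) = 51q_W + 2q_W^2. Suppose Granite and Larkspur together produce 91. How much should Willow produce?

1

With rivals' combined output fixed at 91, Willow's profit is π_W = (241 - 2·91 - 2q_W)q_W - (51q_W + 2q_W²) = (59 - 2q_W)q_W - (51q_W + 2q_W²).
∂π_W/∂q_W = 8 - 8q_W = 0, so q_W = 1.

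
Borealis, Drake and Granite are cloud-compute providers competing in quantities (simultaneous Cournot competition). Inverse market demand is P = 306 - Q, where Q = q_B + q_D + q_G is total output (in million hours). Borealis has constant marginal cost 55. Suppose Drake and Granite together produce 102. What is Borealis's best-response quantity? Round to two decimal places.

74.50

With rivals' combined output fixed at 102, Borealis's profit is π_B = (306 - 102 - q_B)q_B - (55q_B) = (204 - q_B)q_B - (55q_B).
∂π_B/∂q_B = 149 - 2q_B = 0, so q_B = 149/2.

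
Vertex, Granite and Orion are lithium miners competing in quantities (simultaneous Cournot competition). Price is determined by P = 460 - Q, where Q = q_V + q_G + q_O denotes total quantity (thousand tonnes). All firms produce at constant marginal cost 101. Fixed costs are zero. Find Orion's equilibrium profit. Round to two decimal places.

8055.06

A representative firm's profit is π_i = q_i(460 - Q) - 101q_i.
Setting ∂π_i/∂q_i = 0 with rivals' quantities fixed: 359 - 2q_i - Σ_{j≠i} q_j = 0.
With identical firms every q_j equals q_i, so Σ_{j≠i} q_j = 2q_i and 359 = 4q_i, giving q_i = 359/4.
Price P = 460 - 1077/4 = 763/4.
Orion's profit: (763/4 - 101)·(359/4) = 8055.0625.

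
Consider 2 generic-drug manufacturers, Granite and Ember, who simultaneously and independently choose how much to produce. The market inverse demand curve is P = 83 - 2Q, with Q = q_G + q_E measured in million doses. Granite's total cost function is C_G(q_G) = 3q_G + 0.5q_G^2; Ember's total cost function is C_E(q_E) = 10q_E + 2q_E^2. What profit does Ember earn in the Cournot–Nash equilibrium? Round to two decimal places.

129.71

Granite's profit: π_G = (83 - 2Q)q_G - (3q_G + (1/2)q_G²). Setting ∂π_G/∂q_G = 0: 80 - 5q_G - 2(q_E) = 0.
Ember's first-order condition: 73 - 8q_E - 2(q_G) = 0.
Rearranging gives the reaction functions q_G = (80 - 2q_E)/5 and q_E = (73 - 2q_G)/8.
Solving the pair: q_G = 247/18, q_E = 205/36.
Price P = 83 - 2·(233/12) = 265/6.
Ember's profit: (265/6)·(205/36) - 10·(205/36) - 2(205/36)² = 129.7068.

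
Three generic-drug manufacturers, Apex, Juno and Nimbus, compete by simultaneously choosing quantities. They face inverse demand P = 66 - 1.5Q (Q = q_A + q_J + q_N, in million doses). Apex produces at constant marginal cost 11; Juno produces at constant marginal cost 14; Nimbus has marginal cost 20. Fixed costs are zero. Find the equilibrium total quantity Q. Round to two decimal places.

Apex's profit: π_A = (66 - 1.5Q)q_A - (11q_A). Setting ∂π_A/∂q_A = 0: 55 - 3q_A - (3/2)(q_J + q_N) = 0.
Juno's first-order condition: 52 - 3q_J - (3/2)(q_A + q_N) = 0.
Nimbus's profit: π_N = (66 - 1.5Q)q_N - (20q_N). Setting ∂π_N/∂q_N = 0: 46 - 3q_N - (3/2)(q_A + q_J) = 0.
Summing all 3 equations gives 153 − 6Q = 0, hence Q = 51/2.
Back-substituting: q_A = (55 − 153/4)/(3/2) = 67/6, q_J = (52 − 153/4)/(3/2) = 55/6, q_N = (46 − 153/4)/(3/2) = 31/6.
Total output Q = 67/6 + 55/6 + 31/6 = 51/2.

25.50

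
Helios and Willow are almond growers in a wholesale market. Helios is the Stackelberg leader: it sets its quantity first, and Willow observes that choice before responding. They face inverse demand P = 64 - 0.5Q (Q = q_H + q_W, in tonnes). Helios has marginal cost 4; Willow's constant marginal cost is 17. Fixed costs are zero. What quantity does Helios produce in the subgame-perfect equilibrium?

73

Solve by backward induction. Given q_H, the follower Willow maximises π_W = (64 - (1/2)q_H - (1/2)q_W)q_W - 17q_W.
Follower FOC: 47 - (1/2)q_H - q_W = 0, so q_W(q_H) = (47 - (1/2)q_H).
The leader anticipates this reaction. Substituting into P = 64 - 0.5Q gives P = 81/2 - (1/4)q_H, so π_H = (81/2 - (1/4)q_H)q_H - 4q_H.
Maximising: ∂π_H/∂q_H = 73/2 - (1/2)q_H = 0, giving q_H = 73.
Then q_W = (47 - (1/2)·73) = 21/2.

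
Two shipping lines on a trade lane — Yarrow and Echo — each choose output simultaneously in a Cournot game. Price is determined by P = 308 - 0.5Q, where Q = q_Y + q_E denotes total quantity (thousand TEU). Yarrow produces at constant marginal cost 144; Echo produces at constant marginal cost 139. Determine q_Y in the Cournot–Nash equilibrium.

Yarrow's profit: π_Y = (308 - 0.5Q)q_Y - (144q_Y). Setting ∂π_Y/∂q_Y = 0: 164 - q_Y - (1/2)(q_E) = 0.
Echo's profit: π_E = (308 - 0.5Q)q_E - (139q_E). Setting ∂π_E/∂q_E = 0: 169 - q_E - (1/2)(q_Y) = 0.
Best responses: q_Y = (164 - (1/2)q_E), q_E = (169 - (1/2)q_Y).
Solving the pair: q_Y = 106, q_E = 116.

106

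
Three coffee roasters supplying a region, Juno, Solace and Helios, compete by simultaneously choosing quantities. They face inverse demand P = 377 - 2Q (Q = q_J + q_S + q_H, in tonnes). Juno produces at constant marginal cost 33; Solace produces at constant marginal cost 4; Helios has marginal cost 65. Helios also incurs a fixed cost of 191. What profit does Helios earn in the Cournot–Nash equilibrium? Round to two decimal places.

1307.78

Juno's profit: π_J = (377 - 2Q)q_J - (33q_J). Setting ∂π_J/∂q_J = 0: 344 - 4q_J - 2(q_S + q_H) = 0.
Solace's profit: π_S = (377 - 2Q)q_S - (4q_S). Setting ∂π_S/∂q_S = 0: 373 - 4q_S - 2(q_J + q_H) = 0.
Helios's profit: π_H = (377 - 2Q)q_H - (65q_H). Setting ∂π_H/∂q_H = 0: 312 - 4q_H - 2(q_J + q_S) = 0.
Adding the 3 first-order conditions: 1029 − 8Q = 0, so Q = 1029/8.
Back-substituting: q_J = (344 − 1029/4)/2 = 347/8, q_S = (373 − 1029/4)/2 = 463/8, q_H = (312 − 1029/4)/2 = 219/8.
Price P = 377 - 2·(1029/8) = 479/4.
Helios's profit: (479/4 - 65)·(219/8) - 191 = 1307.7813.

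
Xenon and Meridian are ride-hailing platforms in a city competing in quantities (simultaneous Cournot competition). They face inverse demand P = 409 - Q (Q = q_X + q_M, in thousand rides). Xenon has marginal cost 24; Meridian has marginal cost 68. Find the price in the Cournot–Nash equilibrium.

167

Xenon's profit: π_X = (409 - Q)q_X - (24q_X). Setting ∂π_X/∂q_X = 0: 385 - 2q_X - (q_M) = 0.
Meridian's profit: π_M = (409 - Q)q_M - (68q_M). Setting ∂π_M/∂q_M = 0: 341 - 2q_M - (q_X) = 0.
Rearranging gives the reaction functions q_X = (385 - q_M)/2 and q_M = (341 - q_X)/2.
Substituting one into the other gives q_X = 143 and q_M = 99.
Total output Q = 242, so price P = 409 - 242 = 167.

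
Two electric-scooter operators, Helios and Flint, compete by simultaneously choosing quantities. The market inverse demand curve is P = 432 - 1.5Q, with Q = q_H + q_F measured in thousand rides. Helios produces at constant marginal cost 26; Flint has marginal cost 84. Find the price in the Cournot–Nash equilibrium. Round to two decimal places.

Helios's profit: π_H = (432 - 1.5Q)q_H - (26q_H). Setting ∂π_H/∂q_H = 0: 406 - 3q_H - (3/2)(q_F) = 0.
Flint's first-order condition: 348 - 3q_F - (3/2)(q_H) = 0.
Rearranging gives the reaction functions q_H = (406 - (3/2)q_F)/3 and q_F = (348 - (3/2)q_H)/3.
Substituting one into the other gives q_H = 928/9 and q_F = 580/9.
Total output Q = 1508/9, so price P = 432 - (3/2)·(1508/9) = 542/3.

180.67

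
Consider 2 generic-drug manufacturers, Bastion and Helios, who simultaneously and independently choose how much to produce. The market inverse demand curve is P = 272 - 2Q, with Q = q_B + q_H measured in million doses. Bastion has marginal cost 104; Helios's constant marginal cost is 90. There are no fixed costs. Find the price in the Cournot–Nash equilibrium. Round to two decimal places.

Bastion's profit: π_B = (272 - 2Q)q_B - (104q_B). Setting ∂π_B/∂q_B = 0: 168 - 4q_B - 2(q_H) = 0.
Helios's profit: π_H = (272 - 2Q)q_H - (90q_H). Setting ∂π_H/∂q_H = 0: 182 - 4q_H - 2(q_B) = 0.
Rearranging gives the reaction functions q_B = (168 - 2q_H)/4 and q_H = (182 - 2q_B)/4.
Solving the pair: q_B = 77/3, q_H = 98/3.
Total output Q = 175/3, so price P = 272 - 2·(175/3) = 466/3.

155.33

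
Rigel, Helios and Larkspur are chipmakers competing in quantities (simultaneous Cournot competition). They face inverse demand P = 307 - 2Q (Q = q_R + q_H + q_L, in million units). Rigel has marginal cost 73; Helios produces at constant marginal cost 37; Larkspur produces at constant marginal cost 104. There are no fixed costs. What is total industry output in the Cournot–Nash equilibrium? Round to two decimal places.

88.38

Rigel's profit: π_R = (307 - 2Q)q_R - (73q_R). Setting ∂π_R/∂q_R = 0: 234 - 4q_R - 2(q_H + q_L) = 0.
Helios's first-order condition: 270 - 4q_H - 2(q_R + q_L) = 0.
Larkspur's first-order condition: 203 - 4q_L - 2(q_R + q_H) = 0.
Adding the 3 conditions: 707 − 4Q − 4Q = 0, i.e. Q = 707/8.
Back-substituting: q_R = (234 − 707/4)/2 = 229/8, q_H = (270 − 707/4)/2 = 373/8, q_L = (203 − 707/4)/2 = 105/8.
Total output Q = 229/8 + 373/8 + 105/8 = 707/8.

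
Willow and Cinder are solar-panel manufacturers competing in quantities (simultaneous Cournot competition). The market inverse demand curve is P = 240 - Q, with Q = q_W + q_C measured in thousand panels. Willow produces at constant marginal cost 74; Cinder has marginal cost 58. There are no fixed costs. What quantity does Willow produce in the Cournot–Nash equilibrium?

Willow's profit: π_W = (240 - Q)q_W - (74q_W). Setting ∂π_W/∂q_W = 0: 166 - 2q_W - (q_C) = 0.
Cinder's profit: π_C = (240 - Q)q_C - (58q_C). Setting ∂π_C/∂q_C = 0: 182 - 2q_C - (q_W) = 0.
Best responses: q_W = (166 - q_C)/2, q_C = (182 - q_W)/2.
Substituting one into the other gives q_W = 50 and q_C = 66.

50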